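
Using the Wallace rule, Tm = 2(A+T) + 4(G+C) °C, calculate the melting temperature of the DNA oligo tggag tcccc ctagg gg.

Scanning the sequence gives C=5, A=2, G=7, T=3.
A+T = 5, G+C = 12
Tm = 2×5 + 4×12 = 58°C

58°C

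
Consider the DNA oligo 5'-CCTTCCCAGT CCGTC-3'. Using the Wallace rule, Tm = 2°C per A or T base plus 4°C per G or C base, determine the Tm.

Counting bases: A=1, G=2, C=8, T=4
AT pairs contribute 5, GC pairs contribute 10.
Tm = 4·10 + 2·5 = 40 + 10 = 50°C

50°C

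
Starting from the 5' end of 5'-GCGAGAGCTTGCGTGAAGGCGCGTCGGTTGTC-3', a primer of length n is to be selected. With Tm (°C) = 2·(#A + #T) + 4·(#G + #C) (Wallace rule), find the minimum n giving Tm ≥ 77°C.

n = 23

First 22 bases: GCGAGAGCTTGCGTGAAGGCGC → Tm = 74°C (< 77°C)
First 23 bases: GCGAGAGCTTGCGTGAAGGCGCG → Tm = 78°C (≥ 77°C)
Since every base adds ≥2°C, Tm only increases with n, so the threshold is first crossed at n = 23.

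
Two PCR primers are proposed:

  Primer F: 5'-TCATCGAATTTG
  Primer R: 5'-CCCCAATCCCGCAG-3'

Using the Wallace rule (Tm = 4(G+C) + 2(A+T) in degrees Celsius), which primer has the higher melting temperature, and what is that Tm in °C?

Primer F: A+T=8, G+C=4 → Tm = 2(8)+4(4) = 32°C
Primer R: A+T=4, G+C=10 → Tm = 2(4)+4(10) = 48°C
32°C vs 48°C → primer R is higher.

Primer R, 48°C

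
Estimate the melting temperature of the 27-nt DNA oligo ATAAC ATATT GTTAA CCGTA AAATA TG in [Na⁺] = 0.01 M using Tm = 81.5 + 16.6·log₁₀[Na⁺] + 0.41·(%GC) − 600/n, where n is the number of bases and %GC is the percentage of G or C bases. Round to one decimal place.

35.2°C

Length n = 27. Counting bases: C=3, G=3, A=12, T=9
G+C = 6, so %GC = 6/27 × 100 = 22.222%
Salt term: 16.6 × (-2) = -33.2
GC term: 0.41 × 22.222 = 9.111; length term: −600/27 = −22.222
Tm = 81.5 + (-33.2) + 9.111 − 22.222 = 35.189 → 35.2°C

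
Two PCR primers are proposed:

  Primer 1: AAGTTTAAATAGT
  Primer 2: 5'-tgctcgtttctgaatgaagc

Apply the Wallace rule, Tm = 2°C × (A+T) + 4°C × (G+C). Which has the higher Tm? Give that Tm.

Primer 2, 58°C

Primer 1: A+T=11, G+C=2 → Tm = 2(11)+4(2) = 30°C
Primer 2: A+T=11, G+C=9 → Tm = 2(11)+4(9) = 58°C
30°C vs 58°C → primer 2 is higher.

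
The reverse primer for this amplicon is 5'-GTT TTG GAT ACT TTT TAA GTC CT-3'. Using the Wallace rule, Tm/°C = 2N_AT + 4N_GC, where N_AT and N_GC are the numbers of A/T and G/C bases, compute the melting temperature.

60°C

A=4, C=3, G=4, T=12
AT pairs contribute 16, GC pairs contribute 7.
Tm = 2(16) + 4(7) = 32 + 28 = 60°C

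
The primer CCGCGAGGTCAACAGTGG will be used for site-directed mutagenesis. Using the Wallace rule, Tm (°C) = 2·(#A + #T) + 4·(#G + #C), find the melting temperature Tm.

C=5, G=7, A=4, T=2
AT pairs contribute 6, GC pairs contribute 12.
Tm = 2(6) + 4(12) = 12 + 48 = 60°C

60°C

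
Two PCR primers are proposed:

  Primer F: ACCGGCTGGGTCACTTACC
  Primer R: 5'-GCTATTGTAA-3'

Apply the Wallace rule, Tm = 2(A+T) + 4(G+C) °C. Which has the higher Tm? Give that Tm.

Primer F, 62°C

Primer F: A+T=7, G+C=12 → Tm = 2(7)+4(12) = 62°C
Primer R: A+T=7, G+C=3 → Tm = 2(7)+4(3) = 26°C
62°C vs 26°C → primer F is higher.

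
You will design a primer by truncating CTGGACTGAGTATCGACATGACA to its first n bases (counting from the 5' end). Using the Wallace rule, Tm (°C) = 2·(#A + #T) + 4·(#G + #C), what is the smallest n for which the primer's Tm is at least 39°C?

n = 14

First 13 bases: CTGGACTGAGTAT → Tm = 38°C (< 39°C)
First 14 bases: CTGGACTGAGTATC → Tm = 42°C (≥ 39°C)
Since every base adds ≥2°C, Tm only increases with n, so the threshold is first crossed at n = 14.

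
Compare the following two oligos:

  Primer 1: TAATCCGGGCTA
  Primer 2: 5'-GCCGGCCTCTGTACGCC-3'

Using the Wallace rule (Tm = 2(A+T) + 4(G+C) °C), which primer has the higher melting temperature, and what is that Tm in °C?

Primer 1: A+T=6, G+C=6 → Tm = 2(6)+4(6) = 36°C
Primer 2: A+T=4, G+C=13 → Tm = 2(4)+4(13) = 60°C
36°C vs 60°C → primer 2 is higher.

Primer 2, 60°C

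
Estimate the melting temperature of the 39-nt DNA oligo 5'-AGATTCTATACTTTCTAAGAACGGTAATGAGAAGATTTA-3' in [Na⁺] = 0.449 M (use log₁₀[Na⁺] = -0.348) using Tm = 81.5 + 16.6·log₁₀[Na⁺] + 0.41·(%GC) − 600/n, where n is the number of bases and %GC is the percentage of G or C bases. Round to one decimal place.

Length n = 39. Base counts: A=15, G=7, T=13, C=4
G+C = 11, so %GC = 11/39 × 100 = 28.205%
Salt term: 16.6 × (-0.348) = -5.777
GC term: 0.41 × 28.205 = 11.564; length term: −600/39 = −15.385
Tm = 81.5 + (-5.777) + 11.564 − 15.385 = 71.902 → 71.9°C

71.9°C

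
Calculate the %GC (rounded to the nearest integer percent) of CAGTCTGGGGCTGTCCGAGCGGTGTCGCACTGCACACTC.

67%

Scanning the sequence gives A=5, G=13, T=8, C=13.
G+C = 13 + 13 = 26 out of 39 bases
%GC = 26/39 × 100 = 66.67% ≈ 67%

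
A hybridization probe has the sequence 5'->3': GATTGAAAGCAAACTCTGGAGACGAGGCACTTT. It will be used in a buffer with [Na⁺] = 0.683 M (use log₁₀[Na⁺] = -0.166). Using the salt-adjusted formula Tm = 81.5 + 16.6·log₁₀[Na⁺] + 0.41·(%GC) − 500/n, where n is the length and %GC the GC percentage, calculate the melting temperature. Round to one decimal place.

Length n = 33. Base counts: A=11, G=9, T=7, C=6
G+C = 15, so %GC = 15/33 × 100 = 45.455%
Salt term: 16.6 × (-0.166) = -2.756
GC term: 0.41 × 45.455 = 18.637; length term: −500/33 = −15.152
Tm = 81.5 + (-2.756) + 18.637 − 15.152 = 82.229 → 82.2°C

82.2°C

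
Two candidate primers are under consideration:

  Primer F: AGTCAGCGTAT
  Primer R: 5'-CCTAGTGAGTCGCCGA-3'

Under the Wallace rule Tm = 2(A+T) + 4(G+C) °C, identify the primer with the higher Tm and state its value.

Primer F: A+T=6, G+C=5 → Tm = 2(6)+4(5) = 32°C
Primer R: A+T=6, G+C=10 → Tm = 2(6)+4(10) = 52°C
32°C vs 52°C → primer R is higher.

Primer R, 52°C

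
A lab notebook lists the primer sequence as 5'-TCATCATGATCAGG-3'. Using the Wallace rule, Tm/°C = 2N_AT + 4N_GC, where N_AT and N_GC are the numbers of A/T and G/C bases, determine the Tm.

40°C

Scanning the sequence gives C=3, A=4, G=3, T=4.
A+T = 8, G+C = 6
Tm = 2(8) + 4(6) = 16 + 24 = 40°C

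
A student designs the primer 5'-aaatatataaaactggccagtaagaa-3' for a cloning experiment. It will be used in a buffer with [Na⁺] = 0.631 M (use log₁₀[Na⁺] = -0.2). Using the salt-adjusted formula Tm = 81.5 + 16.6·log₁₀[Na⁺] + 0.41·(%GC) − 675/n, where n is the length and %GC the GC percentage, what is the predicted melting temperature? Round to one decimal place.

Length n = 26. Counting bases: A=14, C=3, G=4, T=5
G+C = 7, so %GC = 7/26 × 100 = 26.923%
Salt term: 16.6 × (-0.2) = -3.32
GC term: 0.41 × 26.923 = 11.038; length term: −675/26 = −25.962
Tm = 81.5 + (-3.32) + 11.038 − 25.962 = 63.256 → 63.3°C

63.3°C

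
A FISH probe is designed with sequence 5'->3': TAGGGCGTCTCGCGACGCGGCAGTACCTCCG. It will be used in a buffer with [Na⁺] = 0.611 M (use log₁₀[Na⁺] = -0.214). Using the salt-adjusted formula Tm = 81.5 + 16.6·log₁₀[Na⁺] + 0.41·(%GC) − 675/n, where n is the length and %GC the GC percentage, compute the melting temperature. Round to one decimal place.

Length n = 31. G=11, T=5, C=11, A=4
G+C = 22, so %GC = 22/31 × 100 = 70.968%
Salt term: 16.6 × (-0.214) = -3.552
GC term: 0.41 × 70.968 = 29.097; length term: −675/31 = −21.774
Tm = 81.5 + (-3.552) + 29.097 − 21.774 = 85.271 → 85.3°C

85.3°C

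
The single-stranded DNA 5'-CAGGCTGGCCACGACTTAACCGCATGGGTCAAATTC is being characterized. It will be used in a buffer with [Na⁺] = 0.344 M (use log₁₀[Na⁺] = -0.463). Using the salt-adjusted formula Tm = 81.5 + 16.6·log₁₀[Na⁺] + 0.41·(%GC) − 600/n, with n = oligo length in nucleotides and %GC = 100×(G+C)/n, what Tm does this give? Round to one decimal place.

Length n = 36. Counting bases: G=9, A=9, C=11, T=7
G+C = 20, so %GC = 20/36 × 100 = 55.556%
Salt term: 16.6 × (-0.463) = -7.686
GC term: 0.41 × 55.556 = 22.778; length term: −600/36 = −16.667
Tm = 81.5 + (-7.686) + 22.778 − 16.667 = 79.925 → 79.9°C

79.9°C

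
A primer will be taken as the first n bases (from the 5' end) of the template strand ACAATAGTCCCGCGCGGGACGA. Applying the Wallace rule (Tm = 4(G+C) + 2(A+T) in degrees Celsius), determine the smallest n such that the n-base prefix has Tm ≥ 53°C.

First 16 bases: ACAATAGTCCCGCGCG → Tm = 52°C (< 53°C)
First 17 bases: ACAATAGTCCCGCGCGG → Tm = 56°C (≥ 53°C)
Since every base adds ≥2°C, Tm only increases with n, so the threshold is first crossed at n = 17.

n = 17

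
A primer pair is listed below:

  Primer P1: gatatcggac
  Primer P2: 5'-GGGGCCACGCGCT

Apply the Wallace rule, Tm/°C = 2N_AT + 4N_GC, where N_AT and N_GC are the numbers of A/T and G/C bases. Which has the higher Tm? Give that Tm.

Primer P1: A+T=5, G+C=5 → Tm = 2(5)+4(5) = 30°C
Primer P2: A+T=2, G+C=11 → Tm = 2(2)+4(11) = 48°C
30°C vs 48°C → primer P2 is higher.

Primer P2, 48°C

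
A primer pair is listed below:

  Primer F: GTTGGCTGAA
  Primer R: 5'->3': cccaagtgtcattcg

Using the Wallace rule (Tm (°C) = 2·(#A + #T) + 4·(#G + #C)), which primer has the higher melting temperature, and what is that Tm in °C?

Primer R, 46°C

Primer F: A+T=5, G+C=5 → Tm = 2(5)+4(5) = 30°C
Primer R: A+T=7, G+C=8 → Tm = 2(7)+4(8) = 46°C
30°C vs 46°C → primer R is higher.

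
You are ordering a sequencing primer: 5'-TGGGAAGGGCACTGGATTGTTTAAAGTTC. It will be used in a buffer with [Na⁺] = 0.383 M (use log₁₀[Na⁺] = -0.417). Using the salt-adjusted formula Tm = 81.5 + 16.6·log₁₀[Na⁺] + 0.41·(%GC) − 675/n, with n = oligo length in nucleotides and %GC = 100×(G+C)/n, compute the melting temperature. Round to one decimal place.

Length n = 29. Base counts: A=7, C=3, T=9, G=10
G+C = 13, so %GC = 13/29 × 100 = 44.828%
Salt term: 16.6 × (-0.417) = -6.922
GC term: 0.41 × 44.828 = 18.379; length term: −675/29 = −23.276
Tm = 81.5 + (-6.922) + 18.379 − 23.276 = 69.681 → 69.7°C

69.7°C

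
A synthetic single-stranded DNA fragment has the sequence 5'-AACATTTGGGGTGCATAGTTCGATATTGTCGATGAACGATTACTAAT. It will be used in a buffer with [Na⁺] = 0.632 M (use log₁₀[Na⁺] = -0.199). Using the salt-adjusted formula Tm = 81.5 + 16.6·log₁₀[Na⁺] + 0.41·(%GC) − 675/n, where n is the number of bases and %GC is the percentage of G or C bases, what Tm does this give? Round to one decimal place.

78.7°C

Length n = 47. Scanning the sequence gives A=14, T=16, G=11, C=6.
G+C = 17, so %GC = 17/47 × 100 = 36.17%
Salt term: 16.6 × (-0.199) = -3.303
GC term: 0.41 × 36.17 = 14.83; length term: −675/47 = −14.362
Tm = 81.5 + (-3.303) + 14.83 − 14.362 = 78.665 → 78.7°C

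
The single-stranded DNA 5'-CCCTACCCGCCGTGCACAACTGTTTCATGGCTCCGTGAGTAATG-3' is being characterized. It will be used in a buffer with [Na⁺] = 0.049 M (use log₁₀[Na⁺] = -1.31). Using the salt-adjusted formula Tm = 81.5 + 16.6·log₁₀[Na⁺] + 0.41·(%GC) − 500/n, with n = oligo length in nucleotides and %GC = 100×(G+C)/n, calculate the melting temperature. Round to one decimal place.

Length n = 44. Scanning the sequence gives C=15, G=10, T=11, A=8.
G+C = 25, so %GC = 25/44 × 100 = 56.818%
Salt term: 16.6 × (-1.31) = -21.746
GC term: 0.41 × 56.818 = 23.295; length term: −500/44 = −11.364
Tm = 81.5 + (-21.746) + 23.295 − 11.364 = 71.685 → 71.7°C

71.7°C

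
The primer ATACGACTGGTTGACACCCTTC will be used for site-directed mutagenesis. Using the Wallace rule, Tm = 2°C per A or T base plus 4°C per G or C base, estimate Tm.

66°C

A=5, G=4, T=6, C=7
AT pairs contribute 11, GC pairs contribute 11.
Tm = 2×11 + 4×11 = 66°C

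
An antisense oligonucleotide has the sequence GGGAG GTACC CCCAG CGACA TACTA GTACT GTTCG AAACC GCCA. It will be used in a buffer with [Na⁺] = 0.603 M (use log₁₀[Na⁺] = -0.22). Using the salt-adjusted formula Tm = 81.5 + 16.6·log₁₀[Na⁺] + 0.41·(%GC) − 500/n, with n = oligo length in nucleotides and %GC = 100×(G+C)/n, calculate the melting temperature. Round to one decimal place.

89.8°C

Length n = 44. T=7, C=14, A=12, G=11
G+C = 25, so %GC = 25/44 × 100 = 56.818%
Salt term: 16.6 × (-0.22) = -3.652
GC term: 0.41 × 56.818 = 23.295; length term: −500/44 = −11.364
Tm = 81.5 + (-3.652) + 23.295 − 11.364 = 89.779 → 89.8°C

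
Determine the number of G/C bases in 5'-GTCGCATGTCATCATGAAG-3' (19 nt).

Base counts: A=5, T=5, G=5, C=4
Total G or C: 5 + 4 = 9

9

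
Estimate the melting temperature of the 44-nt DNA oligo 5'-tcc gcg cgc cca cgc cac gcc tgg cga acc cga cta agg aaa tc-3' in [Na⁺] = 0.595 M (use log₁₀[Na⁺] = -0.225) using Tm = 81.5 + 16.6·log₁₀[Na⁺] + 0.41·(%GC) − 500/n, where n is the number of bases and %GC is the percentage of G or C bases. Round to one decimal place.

Length n = 44. Counting bases: T=4, A=10, C=19, G=11
G+C = 30, so %GC = 30/44 × 100 = 68.182%
Salt term: 16.6 × (-0.225) = -3.735
GC term: 0.41 × 68.182 = 27.955; length term: −500/44 = −11.364
Tm = 81.5 + (-3.735) + 27.955 − 11.364 = 94.356 → 94.4°C

94.4°C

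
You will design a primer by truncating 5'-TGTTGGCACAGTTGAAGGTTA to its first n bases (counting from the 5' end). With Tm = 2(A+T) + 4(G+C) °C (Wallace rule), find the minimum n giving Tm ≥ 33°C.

First 10 bases: TGTTGGCACA → Tm = 30°C (< 33°C)
First 11 bases: TGTTGGCACAG → Tm = 34°C (≥ 33°C)
Since every base adds ≥2°C, Tm only increases with n, so the threshold is first crossed at n = 11.

n = 11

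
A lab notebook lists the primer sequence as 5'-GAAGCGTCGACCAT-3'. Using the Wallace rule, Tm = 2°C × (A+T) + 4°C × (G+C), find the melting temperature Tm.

Counting bases: G=4, C=4, A=4, T=2
So N_AT = 6 and N_GC = 8.
Tm = 4·8 + 2·6 = 32 + 12 = 44°C

44°C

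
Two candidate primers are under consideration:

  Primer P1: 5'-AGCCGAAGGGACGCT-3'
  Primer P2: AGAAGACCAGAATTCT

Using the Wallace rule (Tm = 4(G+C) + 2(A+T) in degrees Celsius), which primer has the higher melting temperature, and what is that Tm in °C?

Primer P1: A+T=5, G+C=10 → Tm = 2(5)+4(10) = 50°C
Primer P2: A+T=10, G+C=6 → Tm = 2(10)+4(6) = 44°C
50°C vs 44°C → primer P1 is higher.

Primer P1, 50°C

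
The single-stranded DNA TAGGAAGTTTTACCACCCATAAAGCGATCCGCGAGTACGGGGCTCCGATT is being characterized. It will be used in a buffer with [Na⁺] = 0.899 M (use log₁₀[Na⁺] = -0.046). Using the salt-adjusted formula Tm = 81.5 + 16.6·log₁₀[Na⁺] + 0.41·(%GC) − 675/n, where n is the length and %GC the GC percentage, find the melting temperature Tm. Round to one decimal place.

88.6°C

Length n = 50. Base counts: A=13, G=13, C=13, T=11
G+C = 26, so %GC = 26/50 × 100 = 52%
Salt term: 16.6 × (-0.046) = -0.764
GC term: 0.41 × 52 = 21.32; length term: −675/50 = −13.5
Tm = 81.5 + (-0.764) + 21.32 − 13.5 = 88.556 → 88.6°C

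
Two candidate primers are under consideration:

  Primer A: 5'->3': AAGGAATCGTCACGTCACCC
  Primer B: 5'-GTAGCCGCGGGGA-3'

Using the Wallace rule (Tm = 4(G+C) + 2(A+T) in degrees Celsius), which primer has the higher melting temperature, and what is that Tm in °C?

Primer A, 62°C

Primer A: A+T=9, G+C=11 → Tm = 2(9)+4(11) = 62°C
Primer B: A+T=3, G+C=10 → Tm = 2(3)+4(10) = 46°C
62°C vs 46°C → primer A is higher.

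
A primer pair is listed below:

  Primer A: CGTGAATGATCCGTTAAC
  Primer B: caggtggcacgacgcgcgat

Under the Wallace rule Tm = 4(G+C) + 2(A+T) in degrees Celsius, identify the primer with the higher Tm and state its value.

Primer B, 68°C

Primer A: A+T=10, G+C=8 → Tm = 2(10)+4(8) = 52°C
Primer B: A+T=6, G+C=14 → Tm = 2(6)+4(14) = 68°C
52°C vs 68°C → primer B is higher.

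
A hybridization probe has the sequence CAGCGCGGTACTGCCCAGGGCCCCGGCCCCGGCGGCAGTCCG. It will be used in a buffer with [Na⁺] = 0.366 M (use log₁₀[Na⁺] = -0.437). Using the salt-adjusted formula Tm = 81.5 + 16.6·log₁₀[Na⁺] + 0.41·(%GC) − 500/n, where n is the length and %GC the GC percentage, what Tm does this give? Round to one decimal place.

Length n = 42. C=19, A=4, G=16, T=3
G+C = 35, so %GC = 35/42 × 100 = 83.333%
Salt term: 16.6 × (-0.437) = -7.254
GC term: 0.41 × 83.333 = 34.167; length term: −500/42 = −11.905
Tm = 81.5 + (-7.254) + 34.167 − 11.905 = 96.508 → 96.5°C

96.5°C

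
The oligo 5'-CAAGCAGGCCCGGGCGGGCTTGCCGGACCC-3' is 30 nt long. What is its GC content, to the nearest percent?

80%

A=4, T=2, G=12, C=12
G+C = 12 + 12 = 24 out of 30 bases
%GC = 24/30 × 100 = 80% ≈ 80%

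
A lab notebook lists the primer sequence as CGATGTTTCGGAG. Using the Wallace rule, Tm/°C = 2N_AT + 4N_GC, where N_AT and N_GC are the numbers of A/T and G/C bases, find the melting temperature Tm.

G=5, T=4, A=2, C=2
A+T = 6, G+C = 7
Tm = 2(6) + 4(7) = 12 + 28 = 40°C

40°C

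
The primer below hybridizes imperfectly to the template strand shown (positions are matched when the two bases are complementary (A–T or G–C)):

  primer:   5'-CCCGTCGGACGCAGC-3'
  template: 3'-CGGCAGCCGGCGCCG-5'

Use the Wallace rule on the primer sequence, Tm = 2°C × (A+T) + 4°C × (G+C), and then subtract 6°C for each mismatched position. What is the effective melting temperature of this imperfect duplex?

36°C

Primer base counts: A=2, T=1, G=5, C=7 → A+T=3, G+C=12
Perfect-match Tm = 2(3) + 4(12) = 6 + 48 = 54°C
Mismatches (positions where the bases are not complementary): 3 (at positions 1, 9, 13)
Effective Tm = 54 − 3×6 = 54 − 18 = 36°C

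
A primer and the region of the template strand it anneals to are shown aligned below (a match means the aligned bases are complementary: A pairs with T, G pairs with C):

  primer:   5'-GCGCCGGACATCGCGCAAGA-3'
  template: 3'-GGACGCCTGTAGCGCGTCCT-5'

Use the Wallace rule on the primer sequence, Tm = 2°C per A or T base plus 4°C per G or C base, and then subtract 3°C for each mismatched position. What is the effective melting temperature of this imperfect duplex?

56°C

Primer base counts: A=5, T=1, G=7, C=7 → A+T=6, G+C=14
Perfect-match Tm = 2(6) + 4(14) = 12 + 56 = 68°C
Mismatches (positions where the bases are not complementary): 4 (at positions 1, 3, 4, 18)
Effective Tm = 68 − 4×3 = 68 − 12 = 56°C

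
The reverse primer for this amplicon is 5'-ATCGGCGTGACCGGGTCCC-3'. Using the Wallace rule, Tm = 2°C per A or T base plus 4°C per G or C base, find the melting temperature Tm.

Scanning the sequence gives T=3, A=2, G=7, C=7.
A+T = 5, G+C = 14
Tm = 2(5) + 4(14) = 10 + 56 = 66°C

66°C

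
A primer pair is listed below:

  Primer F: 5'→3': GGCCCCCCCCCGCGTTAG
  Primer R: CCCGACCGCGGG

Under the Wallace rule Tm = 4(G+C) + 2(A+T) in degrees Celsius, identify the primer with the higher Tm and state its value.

Primer F: A+T=3, G+C=15 → Tm = 2(3)+4(15) = 66°C
Primer R: A+T=1, G+C=11 → Tm = 2(1)+4(11) = 46°C
66°C vs 46°C → primer F is higher.

Primer F, 66°C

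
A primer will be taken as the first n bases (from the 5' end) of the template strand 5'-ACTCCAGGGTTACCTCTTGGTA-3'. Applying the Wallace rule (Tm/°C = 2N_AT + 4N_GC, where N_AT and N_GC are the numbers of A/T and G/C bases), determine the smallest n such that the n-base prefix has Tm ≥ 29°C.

n = 9

First 8 bases: ACTCCAGG → Tm = 26°C (< 29°C)
First 9 bases: ACTCCAGGG → Tm = 30°C (≥ 29°C)
Since every base adds ≥2°C, Tm only increases with n, so the threshold is first crossed at n = 9.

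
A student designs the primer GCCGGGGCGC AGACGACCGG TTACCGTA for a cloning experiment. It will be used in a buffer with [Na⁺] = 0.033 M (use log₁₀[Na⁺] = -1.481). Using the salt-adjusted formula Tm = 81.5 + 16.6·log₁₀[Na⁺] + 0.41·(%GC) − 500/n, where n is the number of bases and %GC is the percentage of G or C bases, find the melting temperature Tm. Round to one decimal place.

68.3°C

Length n = 28. Scanning the sequence gives G=11, A=5, T=3, C=9.
G+C = 20, so %GC = 20/28 × 100 = 71.429%
Salt term: 16.6 × (-1.481) = -24.585
GC term: 0.41 × 71.429 = 29.286; length term: −500/28 = −17.857
Tm = 81.5 + (-24.585) + 29.286 − 17.857 = 68.344 → 68.3°C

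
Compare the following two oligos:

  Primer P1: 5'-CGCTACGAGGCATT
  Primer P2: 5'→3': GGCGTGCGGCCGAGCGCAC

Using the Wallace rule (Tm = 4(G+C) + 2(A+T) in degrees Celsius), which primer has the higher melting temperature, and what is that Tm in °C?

Primer P2, 70°C

Primer P1: A+T=6, G+C=8 → Tm = 2(6)+4(8) = 44°C
Primer P2: A+T=3, G+C=16 → Tm = 2(3)+4(16) = 70°C
44°C vs 70°C → primer P2 is higher.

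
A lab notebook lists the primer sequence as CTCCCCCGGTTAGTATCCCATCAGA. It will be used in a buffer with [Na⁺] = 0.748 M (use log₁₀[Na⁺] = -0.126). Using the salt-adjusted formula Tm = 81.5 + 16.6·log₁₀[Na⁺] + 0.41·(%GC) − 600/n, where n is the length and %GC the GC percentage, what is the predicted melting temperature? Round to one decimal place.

78.4°C

Length n = 25. A=5, G=4, T=6, C=10
G+C = 14, so %GC = 14/25 × 100 = 56%
Salt term: 16.6 × (-0.126) = -2.092
GC term: 0.41 × 56 = 22.96; length term: −600/25 = −24
Tm = 81.5 + (-2.092) + 22.96 − 24 = 78.368 → 78.4°C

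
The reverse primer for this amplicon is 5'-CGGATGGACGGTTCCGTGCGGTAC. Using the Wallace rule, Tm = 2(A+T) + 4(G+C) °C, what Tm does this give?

T=5, G=10, A=3, C=6
So N_AT = 8 and N_GC = 16.
Tm = 2×8 + 4×16 = 80°C

80°C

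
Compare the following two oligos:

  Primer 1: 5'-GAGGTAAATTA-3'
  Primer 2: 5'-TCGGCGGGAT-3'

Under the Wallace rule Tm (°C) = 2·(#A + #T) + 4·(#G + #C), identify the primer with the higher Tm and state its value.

Primer 2, 34°C

Primer 1: A+T=8, G+C=3 → Tm = 2(8)+4(3) = 28°C
Primer 2: A+T=3, G+C=7 → Tm = 2(3)+4(7) = 34°C
28°C vs 34°C → primer 2 is higher.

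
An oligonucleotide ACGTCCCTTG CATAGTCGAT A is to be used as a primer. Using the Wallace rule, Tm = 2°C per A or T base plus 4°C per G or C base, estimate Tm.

62°C

Base counts: C=6, G=4, T=6, A=5
A+T = 11, G+C = 10
Tm = 2(11) + 4(10) = 22 + 40 = 62°C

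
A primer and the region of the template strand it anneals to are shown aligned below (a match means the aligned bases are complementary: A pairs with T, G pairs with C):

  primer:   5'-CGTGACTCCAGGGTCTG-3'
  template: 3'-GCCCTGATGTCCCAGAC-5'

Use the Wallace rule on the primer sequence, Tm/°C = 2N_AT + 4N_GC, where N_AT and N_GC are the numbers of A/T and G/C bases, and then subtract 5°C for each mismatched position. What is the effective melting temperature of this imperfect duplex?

Primer base counts: A=2, T=4, G=6, C=5 → A+T=6, G+C=11
Perfect-match Tm = 2(6) + 4(11) = 12 + 44 = 56°C
Mismatches (positions where the bases are not complementary): 2 (at positions 3, 8)
Effective Tm = 56 − 2×5 = 56 − 10 = 46°C

46°C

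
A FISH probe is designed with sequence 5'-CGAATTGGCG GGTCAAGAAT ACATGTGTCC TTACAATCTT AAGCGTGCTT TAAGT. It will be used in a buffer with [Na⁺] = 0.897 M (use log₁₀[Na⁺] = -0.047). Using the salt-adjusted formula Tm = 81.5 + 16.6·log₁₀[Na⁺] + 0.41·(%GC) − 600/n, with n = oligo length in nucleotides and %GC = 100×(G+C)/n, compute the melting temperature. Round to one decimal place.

87.0°C

Length n = 55. G=13, T=17, A=15, C=10
G+C = 23, so %GC = 23/55 × 100 = 41.818%
Salt term: 16.6 × (-0.047) = -0.78
GC term: 0.41 × 41.818 = 17.145; length term: −600/55 = −10.909
Tm = 81.5 + (-0.78) + 17.145 − 10.909 = 86.956 → 87.0°C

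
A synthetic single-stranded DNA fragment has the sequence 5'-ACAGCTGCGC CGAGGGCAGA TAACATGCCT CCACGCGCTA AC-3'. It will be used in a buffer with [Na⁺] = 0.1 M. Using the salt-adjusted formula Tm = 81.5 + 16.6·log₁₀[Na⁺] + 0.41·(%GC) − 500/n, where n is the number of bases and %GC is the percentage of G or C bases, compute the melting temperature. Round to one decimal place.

78.4°C

Length n = 42. Counting bases: C=15, T=5, G=11, A=11
G+C = 26, so %GC = 26/42 × 100 = 61.905%
Salt term: 16.6 × (-1) = -16.6
GC term: 0.41 × 61.905 = 25.381; length term: −500/42 = −11.905
Tm = 81.5 + (-16.6) + 25.381 − 11.905 = 78.376 → 78.4°C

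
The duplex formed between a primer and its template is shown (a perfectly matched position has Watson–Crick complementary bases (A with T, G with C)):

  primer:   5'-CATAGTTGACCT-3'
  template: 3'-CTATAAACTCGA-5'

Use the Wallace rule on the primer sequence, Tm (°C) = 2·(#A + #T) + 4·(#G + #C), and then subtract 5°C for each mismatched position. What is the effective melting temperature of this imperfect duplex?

Primer base counts: A=3, T=4, G=2, C=3 → A+T=7, G+C=5
Perfect-match Tm = 2(7) + 4(5) = 14 + 20 = 34°C
Mismatches (positions where the bases are not complementary): 3 (at positions 1, 5, 10)
Effective Tm = 34 − 3×5 = 34 − 15 = 19°C

19°C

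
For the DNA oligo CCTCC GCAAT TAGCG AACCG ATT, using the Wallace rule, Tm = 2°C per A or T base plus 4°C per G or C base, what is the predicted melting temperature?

A=6, G=4, T=5, C=8
A+T = 11, G+C = 12
Tm = 4·12 + 2·11 = 48 + 22 = 70°C

70°C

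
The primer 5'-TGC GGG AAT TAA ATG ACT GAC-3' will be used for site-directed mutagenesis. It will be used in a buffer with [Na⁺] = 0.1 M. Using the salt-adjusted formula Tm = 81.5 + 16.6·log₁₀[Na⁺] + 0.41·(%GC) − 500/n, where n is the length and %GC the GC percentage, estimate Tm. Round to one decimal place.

Length n = 21. Counting bases: G=6, T=5, C=3, A=7
G+C = 9, so %GC = 9/21 × 100 = 42.857%
Salt term: 16.6 × (-1) = -16.6
GC term: 0.41 × 42.857 = 17.571; length term: −500/21 = −23.81
Tm = 81.5 + (-16.6) + 17.571 − 23.81 = 58.661 → 58.7°C

58.7°C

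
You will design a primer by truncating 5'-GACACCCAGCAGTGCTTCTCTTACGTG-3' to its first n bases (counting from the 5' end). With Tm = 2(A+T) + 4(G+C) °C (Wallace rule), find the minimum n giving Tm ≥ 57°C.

First 17 bases: GACACCCAGCAGTGCTT → Tm = 54°C (< 57°C)
First 18 bases: GACACCCAGCAGTGCTTC → Tm = 58°C (≥ 57°C)
Since every base adds ≥2°C, Tm only increases with n, so the threshold is first crossed at n = 18.

n = 18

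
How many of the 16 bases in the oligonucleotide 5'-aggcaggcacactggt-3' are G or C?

10

Counting bases: C=4, G=6, A=4, T=2
G+C = 6 + 4 = 10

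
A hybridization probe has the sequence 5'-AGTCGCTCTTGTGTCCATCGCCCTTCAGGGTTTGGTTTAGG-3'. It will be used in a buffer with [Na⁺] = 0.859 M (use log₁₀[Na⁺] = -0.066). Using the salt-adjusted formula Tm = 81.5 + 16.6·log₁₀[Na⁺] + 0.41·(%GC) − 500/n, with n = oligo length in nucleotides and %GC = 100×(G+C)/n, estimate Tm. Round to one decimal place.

Length n = 41. Scanning the sequence gives C=10, A=4, T=15, G=12.
G+C = 22, so %GC = 22/41 × 100 = 53.659%
Salt term: 16.6 × (-0.066) = -1.096
GC term: 0.41 × 53.659 = 22; length term: −500/41 = −12.195
Tm = 81.5 + (-1.096) + 22 − 12.195 = 90.209 → 90.2°C

90.2°C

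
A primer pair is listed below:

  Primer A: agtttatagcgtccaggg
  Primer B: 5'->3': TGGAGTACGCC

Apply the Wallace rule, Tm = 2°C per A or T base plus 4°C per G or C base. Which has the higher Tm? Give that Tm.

Primer A: A+T=9, G+C=9 → Tm = 2(9)+4(9) = 54°C
Primer B: A+T=4, G+C=7 → Tm = 2(4)+4(7) = 36°C
54°C vs 36°C → primer A is higher.

Primer A, 54°C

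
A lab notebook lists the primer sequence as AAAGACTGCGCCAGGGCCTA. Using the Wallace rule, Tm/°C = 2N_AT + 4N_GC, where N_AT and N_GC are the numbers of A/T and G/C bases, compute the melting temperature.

Base counts: T=2, G=6, A=6, C=6
So N_AT = 8 and N_GC = 12.
Tm = 2(8) + 4(12) = 16 + 48 = 64°C

64°C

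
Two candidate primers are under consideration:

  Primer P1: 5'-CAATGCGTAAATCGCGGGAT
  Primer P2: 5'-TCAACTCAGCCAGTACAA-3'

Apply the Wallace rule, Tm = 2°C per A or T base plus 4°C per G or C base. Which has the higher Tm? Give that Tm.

Primer P1: A+T=10, G+C=10 → Tm = 2(10)+4(10) = 60°C
Primer P2: A+T=10, G+C=8 → Tm = 2(10)+4(8) = 52°C
60°C vs 52°C → primer P1 is higher.

Primer P1, 60°C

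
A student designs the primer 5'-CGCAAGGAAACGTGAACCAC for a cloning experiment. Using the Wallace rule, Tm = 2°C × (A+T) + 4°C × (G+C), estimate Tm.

62°C

Base counts: G=5, C=6, T=1, A=8
AT pairs contribute 9, GC pairs contribute 11.
Tm = 2(9) + 4(11) = 18 + 44 = 62°C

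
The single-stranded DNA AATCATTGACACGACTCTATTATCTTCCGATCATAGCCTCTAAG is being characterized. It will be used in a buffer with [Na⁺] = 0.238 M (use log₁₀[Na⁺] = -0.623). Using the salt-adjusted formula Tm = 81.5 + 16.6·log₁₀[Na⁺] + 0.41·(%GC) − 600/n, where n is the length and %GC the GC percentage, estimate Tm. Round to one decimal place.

Length n = 44. Base counts: T=14, G=5, C=12, A=13
G+C = 17, so %GC = 17/44 × 100 = 38.636%
Salt term: 16.6 × (-0.623) = -10.342
GC term: 0.41 × 38.636 = 15.841; length term: −600/44 = −13.636
Tm = 81.5 + (-10.342) + 15.841 − 13.636 = 73.363 → 73.4°C

73.4°C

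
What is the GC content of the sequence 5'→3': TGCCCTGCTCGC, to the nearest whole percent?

A=0, C=6, T=3, G=3
G+C = 3 + 6 = 9 out of 12 bases
%GC = 9/12 × 100 = 75% ≈ 75%

75%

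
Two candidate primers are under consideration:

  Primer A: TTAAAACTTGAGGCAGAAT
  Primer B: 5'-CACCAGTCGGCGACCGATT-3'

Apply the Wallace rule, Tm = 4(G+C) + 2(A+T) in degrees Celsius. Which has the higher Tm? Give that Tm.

Primer A: A+T=13, G+C=6 → Tm = 2(13)+4(6) = 50°C
Primer B: A+T=7, G+C=12 → Tm = 2(7)+4(12) = 62°C
50°C vs 62°C → primer B is higher.

Primer B, 62°C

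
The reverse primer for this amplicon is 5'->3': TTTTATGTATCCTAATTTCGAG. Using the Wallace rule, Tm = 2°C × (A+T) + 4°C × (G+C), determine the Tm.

56°C

Scanning the sequence gives C=3, A=5, T=11, G=3.
A+T = 16, G+C = 6
Tm = 4·6 + 2·16 = 24 + 32 = 56°C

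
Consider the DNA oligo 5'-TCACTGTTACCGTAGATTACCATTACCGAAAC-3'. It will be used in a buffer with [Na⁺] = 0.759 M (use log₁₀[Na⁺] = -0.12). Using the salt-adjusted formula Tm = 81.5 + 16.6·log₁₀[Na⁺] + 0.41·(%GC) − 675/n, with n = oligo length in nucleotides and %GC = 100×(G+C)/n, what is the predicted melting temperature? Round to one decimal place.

75.1°C

Length n = 32. Base counts: G=4, T=9, C=9, A=10
G+C = 13, so %GC = 13/32 × 100 = 40.625%
Salt term: 16.6 × (-0.12) = -1.992
GC term: 0.41 × 40.625 = 16.656; length term: −675/32 = −21.094
Tm = 81.5 + (-1.992) + 16.656 − 21.094 = 75.07 → 75.1°C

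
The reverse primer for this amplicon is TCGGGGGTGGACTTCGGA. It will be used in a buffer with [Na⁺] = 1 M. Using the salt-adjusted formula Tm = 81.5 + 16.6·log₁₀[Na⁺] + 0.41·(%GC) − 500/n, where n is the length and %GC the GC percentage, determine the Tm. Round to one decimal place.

Length n = 18. Base counts: A=2, T=4, C=3, G=9
G+C = 12, so %GC = 12/18 × 100 = 66.667%
Salt term: 16.6 × (0) = 0
GC term: 0.41 × 66.667 = 27.333; length term: −500/18 = −27.778
Tm = 81.5 + (0) + 27.333 − 27.778 = 81.055 → 81.1°C

81.1°C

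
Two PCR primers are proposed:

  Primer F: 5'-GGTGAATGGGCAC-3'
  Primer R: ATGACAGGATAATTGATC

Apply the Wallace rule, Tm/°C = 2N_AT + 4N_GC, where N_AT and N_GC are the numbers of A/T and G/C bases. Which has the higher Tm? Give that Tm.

Primer F: A+T=5, G+C=8 → Tm = 2(5)+4(8) = 42°C
Primer R: A+T=12, G+C=6 → Tm = 2(12)+4(6) = 48°C
42°C vs 48°C → primer R is higher.

Primer R, 48°C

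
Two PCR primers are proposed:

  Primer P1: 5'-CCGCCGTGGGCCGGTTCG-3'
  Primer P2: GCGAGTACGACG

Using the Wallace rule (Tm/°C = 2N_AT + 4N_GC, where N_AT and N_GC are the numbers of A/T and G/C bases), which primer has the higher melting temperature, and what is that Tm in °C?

Primer P1: A+T=3, G+C=15 → Tm = 2(3)+4(15) = 66°C
Primer P2: A+T=4, G+C=8 → Tm = 2(4)+4(8) = 40°C
66°C vs 40°C → primer P1 is higher.

Primer P1, 66°C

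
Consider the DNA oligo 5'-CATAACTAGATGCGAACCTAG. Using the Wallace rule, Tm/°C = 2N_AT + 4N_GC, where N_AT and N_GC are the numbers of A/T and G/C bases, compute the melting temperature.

Counting bases: G=4, A=8, C=5, T=4
A+T = 12, G+C = 9
Tm = 2×12 + 4×9 = 60°C

60°C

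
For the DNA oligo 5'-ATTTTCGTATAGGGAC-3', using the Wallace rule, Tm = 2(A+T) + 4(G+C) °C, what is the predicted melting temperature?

44°C

Counting bases: G=4, T=6, C=2, A=4
A+T = 10, G+C = 6
Tm = 2(10) + 4(6) = 20 + 24 = 44°C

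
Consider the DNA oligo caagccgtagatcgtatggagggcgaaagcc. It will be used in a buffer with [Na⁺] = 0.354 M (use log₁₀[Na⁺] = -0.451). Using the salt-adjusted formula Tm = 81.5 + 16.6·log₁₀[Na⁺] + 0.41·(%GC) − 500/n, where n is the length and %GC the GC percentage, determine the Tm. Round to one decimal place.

Length n = 31. A=9, T=4, C=7, G=11
G+C = 18, so %GC = 18/31 × 100 = 58.065%
Salt term: 16.6 × (-0.451) = -7.487
GC term: 0.41 × 58.065 = 23.807; length term: −500/31 = −16.129
Tm = 81.5 + (-7.487) + 23.807 − 16.129 = 81.691 → 81.7°C

81.7°C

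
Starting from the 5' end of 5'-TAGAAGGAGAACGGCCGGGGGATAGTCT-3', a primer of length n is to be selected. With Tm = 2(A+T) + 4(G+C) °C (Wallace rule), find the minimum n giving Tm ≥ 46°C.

First 14 bases: TAGAAGGAGAACGG → Tm = 42°C (< 46°C)
First 15 bases: TAGAAGGAGAACGGC → Tm = 46°C (≥ 46°C)
Each additional base adds 2°C (A/T) or 4°C (G/C), so Tm is non-decreasing in n; n = 15 is the first length to reach 46°C.

n = 15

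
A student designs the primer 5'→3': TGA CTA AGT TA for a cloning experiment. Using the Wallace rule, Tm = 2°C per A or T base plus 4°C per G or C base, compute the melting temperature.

Counting bases: G=2, T=4, A=4, C=1
So N_AT = 8 and N_GC = 3.
Tm = 2×8 + 4×3 = 28°C

28°C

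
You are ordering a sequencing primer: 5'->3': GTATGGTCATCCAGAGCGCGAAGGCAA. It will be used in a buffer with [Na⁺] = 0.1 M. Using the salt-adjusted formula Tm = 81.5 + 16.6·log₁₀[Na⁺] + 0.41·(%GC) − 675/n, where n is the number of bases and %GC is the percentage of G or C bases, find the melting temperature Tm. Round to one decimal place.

Length n = 27. A=8, T=4, C=6, G=9
G+C = 15, so %GC = 15/27 × 100 = 55.556%
Salt term: 16.6 × (-1) = -16.6
GC term: 0.41 × 55.556 = 22.778; length term: −675/27 = −25
Tm = 81.5 + (-16.6) + 22.778 − 25 = 62.678 → 62.7°C

62.7°C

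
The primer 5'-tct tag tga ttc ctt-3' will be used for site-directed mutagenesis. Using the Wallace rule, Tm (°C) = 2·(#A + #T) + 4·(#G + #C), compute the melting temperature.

40°C

Counting bases: G=2, T=8, C=3, A=2
A+T = 10, G+C = 5
Tm = 4·5 + 2·10 = 20 + 20 = 40°C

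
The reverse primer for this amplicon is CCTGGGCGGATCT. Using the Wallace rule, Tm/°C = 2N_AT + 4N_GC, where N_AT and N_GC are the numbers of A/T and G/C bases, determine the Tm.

44°C

A=1, T=3, C=4, G=5
A+T = 4, G+C = 9
Tm = 2(4) + 4(9) = 8 + 36 = 44°C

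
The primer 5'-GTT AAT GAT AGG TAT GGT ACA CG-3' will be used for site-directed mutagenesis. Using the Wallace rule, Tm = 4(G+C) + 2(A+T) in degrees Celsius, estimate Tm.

Scanning the sequence gives C=2, G=7, A=7, T=7.
So N_AT = 14 and N_GC = 9.
Tm = 2(14) + 4(9) = 28 + 36 = 64°C

64°C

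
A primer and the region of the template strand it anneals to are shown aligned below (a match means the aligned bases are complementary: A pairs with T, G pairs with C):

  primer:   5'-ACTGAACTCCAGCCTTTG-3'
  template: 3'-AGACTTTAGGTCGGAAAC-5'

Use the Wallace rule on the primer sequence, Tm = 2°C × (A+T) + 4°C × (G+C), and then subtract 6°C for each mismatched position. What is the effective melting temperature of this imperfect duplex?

Primer base counts: A=4, T=5, G=3, C=6 → A+T=9, G+C=9
Perfect-match Tm = 2(9) + 4(9) = 18 + 36 = 54°C
Mismatches (positions where the bases are not complementary): 2 (at positions 1, 7)
Effective Tm = 54 − 2×6 = 54 − 12 = 42°C

42°C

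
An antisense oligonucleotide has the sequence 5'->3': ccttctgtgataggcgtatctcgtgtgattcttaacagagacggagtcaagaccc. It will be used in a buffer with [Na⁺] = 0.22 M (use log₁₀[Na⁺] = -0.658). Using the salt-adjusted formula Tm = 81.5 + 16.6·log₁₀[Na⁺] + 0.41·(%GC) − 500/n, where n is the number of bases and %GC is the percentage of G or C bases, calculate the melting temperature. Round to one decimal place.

Length n = 55. Counting bases: G=14, C=13, A=13, T=15
G+C = 27, so %GC = 27/55 × 100 = 49.091%
Salt term: 16.6 × (-0.658) = -10.923
GC term: 0.41 × 49.091 = 20.127; length term: −500/55 = −9.091
Tm = 81.5 + (-10.923) + 20.127 − 9.091 = 81.613 → 81.6°C

81.6°C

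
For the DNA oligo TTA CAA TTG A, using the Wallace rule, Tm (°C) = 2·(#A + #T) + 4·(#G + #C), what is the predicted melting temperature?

24°C

T=4, G=1, C=1, A=4
A+T = 8, G+C = 2
Tm = 4·2 + 2·8 = 8 + 16 = 24°C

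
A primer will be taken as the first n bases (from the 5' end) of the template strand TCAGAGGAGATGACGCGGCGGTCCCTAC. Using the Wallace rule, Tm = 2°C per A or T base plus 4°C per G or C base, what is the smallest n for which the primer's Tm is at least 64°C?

First 19 bases: TCAGAGGAGATGACGCGGC → Tm = 62°C (< 64°C)
First 20 bases: TCAGAGGAGATGACGCGGCG → Tm = 66°C (≥ 64°C)
Each additional base adds 2°C (A/T) or 4°C (G/C), so Tm is non-decreasing in n; n = 20 is the first length to reach 64°C.

n = 20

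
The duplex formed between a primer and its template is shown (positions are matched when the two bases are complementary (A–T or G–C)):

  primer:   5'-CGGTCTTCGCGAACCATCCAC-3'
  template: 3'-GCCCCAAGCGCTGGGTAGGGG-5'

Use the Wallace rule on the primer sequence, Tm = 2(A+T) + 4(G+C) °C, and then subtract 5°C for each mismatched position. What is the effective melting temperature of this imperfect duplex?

48°C

Primer base counts: A=4, T=4, G=4, C=9 → A+T=8, G+C=13
Perfect-match Tm = 2(8) + 4(13) = 16 + 52 = 68°C
Mismatches (positions where the bases are not complementary): 4 (at positions 4, 5, 13, 20)
Effective Tm = 68 − 4×5 = 68 − 20 = 48°C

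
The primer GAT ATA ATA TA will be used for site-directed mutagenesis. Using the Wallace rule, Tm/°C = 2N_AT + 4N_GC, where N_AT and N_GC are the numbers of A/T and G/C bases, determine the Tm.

24°C

Base counts: C=0, T=4, G=1, A=6
So N_AT = 10 and N_GC = 1.
Tm = 4·1 + 2·10 = 4 + 20 = 24°C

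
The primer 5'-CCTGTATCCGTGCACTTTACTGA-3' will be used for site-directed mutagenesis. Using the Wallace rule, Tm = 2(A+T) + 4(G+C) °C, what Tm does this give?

68°C

Base counts: A=4, C=7, T=8, G=4
So N_AT = 12 and N_GC = 11.
Tm = 2×12 + 4×11 = 68°C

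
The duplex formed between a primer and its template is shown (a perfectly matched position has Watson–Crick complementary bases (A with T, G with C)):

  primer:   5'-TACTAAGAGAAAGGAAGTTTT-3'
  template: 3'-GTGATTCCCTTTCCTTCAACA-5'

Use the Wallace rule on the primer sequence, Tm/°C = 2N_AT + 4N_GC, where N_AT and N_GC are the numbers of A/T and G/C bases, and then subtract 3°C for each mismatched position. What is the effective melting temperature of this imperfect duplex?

45°C

Primer base counts: A=9, T=6, G=5, C=1 → A+T=15, G+C=6
Perfect-match Tm = 2(15) + 4(6) = 30 + 24 = 54°C
Mismatches (positions where the bases are not complementary): 3 (at positions 1, 8, 20)
Effective Tm = 54 − 3×3 = 54 − 9 = 45°C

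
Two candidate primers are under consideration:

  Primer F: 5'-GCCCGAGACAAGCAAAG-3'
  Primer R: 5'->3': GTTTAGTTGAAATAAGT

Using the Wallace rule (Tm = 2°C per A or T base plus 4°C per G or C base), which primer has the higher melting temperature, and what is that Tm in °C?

Primer F, 54°C

Primer F: A+T=7, G+C=10 → Tm = 2(7)+4(10) = 54°C
Primer R: A+T=13, G+C=4 → Tm = 2(13)+4(4) = 42°C
54°C vs 42°C → primer F is higher.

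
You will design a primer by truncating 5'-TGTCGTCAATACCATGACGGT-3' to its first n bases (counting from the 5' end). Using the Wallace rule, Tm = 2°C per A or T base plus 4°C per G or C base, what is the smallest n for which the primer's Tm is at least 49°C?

n = 18

First 17 bases: TGTCGTCAATACCATGA → Tm = 48°C (< 49°C)
First 18 bases: TGTCGTCAATACCATGAC → Tm = 52°C (≥ 49°C)
Each additional base adds 2°C (A/T) or 4°C (G/C), so Tm is non-decreasing in n; n = 18 is the first length to reach 49°C.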